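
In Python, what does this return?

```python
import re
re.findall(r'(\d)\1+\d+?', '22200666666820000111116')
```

['2', '6', '0', '1']

After group 1 captures some text, `\1` only succeeds where that same text appears again.
Matches: at [0:4] match '2220', group 1 = '2'; at [5:12] match '6666668', group 1 = '6'; at [13:18] match '00001', group 1 = '0'; at [18:23] match '11116', group 1 = '1'.
Because there's exactly one group, `findall` drops the full match and keeps group 1 from each hit.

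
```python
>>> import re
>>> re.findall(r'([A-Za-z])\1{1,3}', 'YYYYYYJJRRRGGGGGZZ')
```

['Y', 'Y', 'J', 'R', 'G', 'Z']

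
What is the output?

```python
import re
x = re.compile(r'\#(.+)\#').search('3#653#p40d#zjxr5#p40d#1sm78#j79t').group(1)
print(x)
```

The match spans [1:28] → '#653#p40d#zjxr5#p40d#1sm78#'.
Captured: group 1 = '653#p40d#zjxr5#p40d#1sm78'.

653#p40d#zjxr5#p40d#1sm78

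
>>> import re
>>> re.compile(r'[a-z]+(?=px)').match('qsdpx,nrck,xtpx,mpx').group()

The lookaround is zero-width — it requires the adjacent text to match without consuming it, so the asserted text isn't part of the match.
`match` is anchored at position 0; if the pattern doesn't fit there, it returns None.
The match spans [0:3] → 'qsd'.

'qsd'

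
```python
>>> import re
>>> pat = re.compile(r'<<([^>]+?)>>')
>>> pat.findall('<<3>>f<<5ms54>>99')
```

['3', '5ms54']

One capturing group, so `findall` returns just the captured substring from each match — 2 in all.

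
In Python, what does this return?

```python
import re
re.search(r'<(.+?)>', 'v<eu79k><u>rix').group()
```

A non-greedy quantifier consumes as few characters as it can — just enough that the remainder of the pattern still matches from where it stops; whatever follows it matches normally.
The match spans [1:8] → '<eu79k>'.

'<eu79k>'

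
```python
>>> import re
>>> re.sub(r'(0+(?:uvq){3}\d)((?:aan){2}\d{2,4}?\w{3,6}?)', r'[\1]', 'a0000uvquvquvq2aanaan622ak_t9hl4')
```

'a[0000uvquvquvq2]_t9hl4'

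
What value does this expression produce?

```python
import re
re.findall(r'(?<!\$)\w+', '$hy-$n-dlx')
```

['y', 'dlx']

A negative assertion filters positions out without eating any characters.
`findall` yields the raw match text (2 of them) because the pattern has no groups.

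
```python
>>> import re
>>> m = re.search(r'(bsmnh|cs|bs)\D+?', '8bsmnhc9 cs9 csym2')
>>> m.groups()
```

`|` is ordered: at each position the engine commits to the first alternative that works.
`re.search` scans for the first position where the pattern succeeds.
The match spans [1:7] → 'bsmnhc'.
Captured: group 1 = 'bsmnh'.

('bsmnh',)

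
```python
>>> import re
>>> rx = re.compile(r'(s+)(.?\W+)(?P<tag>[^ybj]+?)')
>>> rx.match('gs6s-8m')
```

The pattern matches one or more of a literal 's' (captured); then optionally any character, then one or more of a non-word character (captured); then one or more of any character except [ybj] (lazy) (captured as 'tag').
`re.match` won't scan ahead — the pattern has to work from the very first character.
Here the pattern fails at index 0, so the call returns None.

None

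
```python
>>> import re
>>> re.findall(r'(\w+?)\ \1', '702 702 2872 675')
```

['702']

`\1` has to match the exact text group 1 already captured.
With a single group, `findall` returns only what that group captured — 1 item.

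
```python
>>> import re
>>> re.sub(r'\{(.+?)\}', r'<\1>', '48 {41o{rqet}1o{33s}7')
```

'48 <41o{rqet>1o<33s>7'

Matches: at [3:13] → '{41o{rqet}'; at [15:20] → '{33s}'.
Each match is replaced using the text its own group 1 captured.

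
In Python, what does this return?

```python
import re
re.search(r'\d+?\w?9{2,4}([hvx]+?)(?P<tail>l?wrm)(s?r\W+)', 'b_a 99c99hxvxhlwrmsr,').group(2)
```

'lwrm'

The match spans [4:21] → '99c99hxvxhlwrmsr,'.
Captured: group 1 = 'hxvxh', group 2 = 'lwrm', group 3 = 'sr,'.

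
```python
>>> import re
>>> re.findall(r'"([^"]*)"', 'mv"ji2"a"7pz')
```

['ji2']

One capturing group, so `findall` returns just the captured substring from the one match — 1 in all.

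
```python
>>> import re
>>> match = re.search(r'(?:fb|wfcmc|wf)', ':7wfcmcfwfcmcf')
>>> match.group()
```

Alternation isn't longest-match — the leftmost alternative that fits at this position is chosen.
`re.search` scans for the first position where the pattern succeeds.
The match spans [2:7] → 'wfcmc'.

'wfcmc'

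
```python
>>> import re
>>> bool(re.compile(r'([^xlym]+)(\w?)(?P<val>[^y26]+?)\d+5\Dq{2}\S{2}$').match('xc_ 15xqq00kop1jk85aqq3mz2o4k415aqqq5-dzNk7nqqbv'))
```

False

The pattern matches one or more of any character except [xlym] (captured); then optionally a word character (captured); then one or more of any character except [y26] (lazy) (captured as 'val'); then one or more of a digit, then the literal '5', then a non-digit; then exactly 2 of a literal 'q', then exactly 2 of a non-whitespace character; then anchored at the end.
With `match`, the pattern is implicitly anchored at the beginning.
Here the string doesn't start with a match, so the call returns None, and `bool(None)` is False.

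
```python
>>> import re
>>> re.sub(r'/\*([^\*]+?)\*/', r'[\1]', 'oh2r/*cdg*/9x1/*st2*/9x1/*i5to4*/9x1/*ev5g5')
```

'oh2r[cdg]9x1[st2]9x1[i5to4]9x1/*ev5g5'

Each match is replaced using the text its own group 1 captured.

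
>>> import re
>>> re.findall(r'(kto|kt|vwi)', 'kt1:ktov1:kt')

Alternation isn't longest-match — the leftmost alternative that fits at this position is chosen.
Because there's exactly one group, `findall` drops the full match and keeps group 1 from each hit.

['kt', 'kto', 'kt']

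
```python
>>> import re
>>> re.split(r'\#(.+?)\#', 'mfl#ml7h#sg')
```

Matches to split on: at [3:9] → '#ml7h#'.
Because the pattern has a capturing group, `split` also inserts each captured text between the pieces.

['mfl', 'ml7h', 'sg']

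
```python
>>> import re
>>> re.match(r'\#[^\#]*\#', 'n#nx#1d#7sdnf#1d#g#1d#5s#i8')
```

None

`match` is anchored at position 0; if the pattern doesn't fit there, it returns None.
Here the pattern fails at index 0, so the call returns None.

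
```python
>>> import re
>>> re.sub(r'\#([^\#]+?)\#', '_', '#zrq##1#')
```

Matches: at [0:5] → '#zrq#'; at [5:8] → '#1#'.
`sub` substitutes '_' at each match site.

'__'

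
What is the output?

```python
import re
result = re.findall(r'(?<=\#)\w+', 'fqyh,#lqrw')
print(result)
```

Lookahead/lookbehind check context without consuming it, so the matched span excludes the asserted characters.
Matches: at [6:10] → 'lqrw'.
Since nothing is captured, `findall` lists the 1 matched substring directly.

['lqrw']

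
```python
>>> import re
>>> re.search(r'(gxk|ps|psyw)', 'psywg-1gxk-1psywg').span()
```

(0, 2)

The regex engine tests alternatives in the order written; an earlier branch that matches wins even if a later one would match more.
`re.search` tries every starting position until one works.
The match spans [0:2] → 'ps'.
Captured: group 1 = 'ps'.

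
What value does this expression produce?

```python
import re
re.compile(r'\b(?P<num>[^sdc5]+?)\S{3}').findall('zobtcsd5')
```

['z']

The `?` after the quantifier makes it lazy — it takes as little as possible before letting the rest of the pattern try.
Because there's exactly one group, `findall` drops the full match and keeps group 1 from the one hit.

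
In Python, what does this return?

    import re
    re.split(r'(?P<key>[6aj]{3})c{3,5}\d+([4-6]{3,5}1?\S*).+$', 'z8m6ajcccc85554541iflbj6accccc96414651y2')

['z8m', '6aj', '4541iflbj6accccc96414651y', '']

The group in the pattern means `split` returns the separators' captures alongside the pieces.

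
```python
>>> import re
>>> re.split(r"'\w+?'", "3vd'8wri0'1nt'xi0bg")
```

Matches to split on: at [3:10] → "'8wri0'".
The string is cut at each match, leaving 2 pieces.

['3vd', "1nt'xi0bg"]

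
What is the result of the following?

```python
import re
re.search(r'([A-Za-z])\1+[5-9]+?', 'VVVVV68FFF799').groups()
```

('V',)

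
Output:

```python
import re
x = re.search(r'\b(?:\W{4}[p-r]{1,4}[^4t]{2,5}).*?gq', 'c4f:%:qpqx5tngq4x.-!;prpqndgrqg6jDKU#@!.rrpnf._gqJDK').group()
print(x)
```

The match spans [17:49] → '.-!;prpqndgrqg6jDKU#@!.rrpnf._gq'.

.-!;prpqndgrqg6jDKU#@!.rrpnf._gq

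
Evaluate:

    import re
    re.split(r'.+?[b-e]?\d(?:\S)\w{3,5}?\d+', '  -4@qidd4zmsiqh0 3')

This matches one or more of any character (lazy), then optionally a character in [b-e], then a digit; then a non-whitespace character (non-capturing group); then 3 to 5 of a word character (lazy), then one or more of a digit.
The `?` after the quantifier makes it lazy — it takes as little as possible before letting the rest of the pattern try.
Matches to split on: at [0:10] → '  -4@qidd4'.
`split` removes every match and returns the 2 fragments in between.

['', 'zmsiqh0 3']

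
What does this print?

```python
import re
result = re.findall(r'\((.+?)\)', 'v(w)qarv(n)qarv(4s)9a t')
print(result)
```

['w', 'n', '4s']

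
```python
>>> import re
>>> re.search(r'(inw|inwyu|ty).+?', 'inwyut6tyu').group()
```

'inwy'

Branches in `(...|...)` are attempted left-to-right; the first branch that allows the whole pattern to succeed is taken.
`search` walks the string left to right and returns the first match it finds.
The match spans [0:4] → 'inwy'.
Captured: group 1 = 'inw'.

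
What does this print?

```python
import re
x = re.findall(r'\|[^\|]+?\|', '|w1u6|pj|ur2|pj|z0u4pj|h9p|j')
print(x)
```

['|w1u6|', '|ur2|', '|z0u4pj|']

Matches: at [0:6] → '|w1u6|'; at [8:13] → '|ur2|'; at [15:23] → '|z0u4pj|'.
No capturing groups, so `findall` returns the 3 full match strings.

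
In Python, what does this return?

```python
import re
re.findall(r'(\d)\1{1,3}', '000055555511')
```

['0', '5', '5', '1']

The backreference `\1` re-matches whatever the first group consumed, character for character.
`findall` collects group 1 from each match (4 total).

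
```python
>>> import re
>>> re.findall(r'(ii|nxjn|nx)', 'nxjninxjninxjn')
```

['nxjn', 'nxjn', 'nxjn']

`|` is ordered: at each position the engine commits to the first alternative that works.
One capturing group, so `findall` returns just the captured substring from each match — 3 in all.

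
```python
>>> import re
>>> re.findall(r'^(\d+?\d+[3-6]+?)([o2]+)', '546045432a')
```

[('54604543', '2')]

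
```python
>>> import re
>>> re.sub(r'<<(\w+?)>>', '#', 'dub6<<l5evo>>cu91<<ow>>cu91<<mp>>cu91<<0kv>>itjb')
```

'dub6#cu91#cu91#cu91#itjb'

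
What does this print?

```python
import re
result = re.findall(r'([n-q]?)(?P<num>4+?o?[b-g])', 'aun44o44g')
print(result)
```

[('o', '44g')]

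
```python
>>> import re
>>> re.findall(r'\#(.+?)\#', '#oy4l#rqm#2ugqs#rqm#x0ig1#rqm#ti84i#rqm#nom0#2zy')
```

['oy4l', '2ugqs', 'x0ig1', 'ti84i', 'nom0']

`findall` collects group 1 from each match (5 total).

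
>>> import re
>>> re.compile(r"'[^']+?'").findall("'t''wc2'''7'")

["'t'", "'wc2'", "'7'"]

Scanning left to right: at [0:3] → "'t'"; at [3:8] → "'wc2'"; at [9:12] → "'7'".
No capturing groups, so `findall` returns the 3 full match strings.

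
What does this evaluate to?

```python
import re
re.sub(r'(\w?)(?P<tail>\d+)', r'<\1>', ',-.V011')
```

The pattern matches optionally a word character (captured); then one or more of a digit (captured as 'tail').
The replacement refers to a captured group, so each match is rewritten using its own captured text.

',-.<V>'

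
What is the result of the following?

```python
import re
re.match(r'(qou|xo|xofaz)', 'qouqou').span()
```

`match` is anchored at position 0; if the pattern doesn't fit there, it returns None.
The match spans [0:3] → 'qou'.
Captured: group 1 = 'qou'.

(0, 3)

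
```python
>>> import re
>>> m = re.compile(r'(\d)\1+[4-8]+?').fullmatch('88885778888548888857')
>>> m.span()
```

(0, 20)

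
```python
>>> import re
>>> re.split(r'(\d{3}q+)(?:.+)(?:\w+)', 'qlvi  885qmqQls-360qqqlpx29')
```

Pattern: exactly 3 of a digit, then one or more of the literal 'q' (captured); then one or more of any character (non-capturing group); then one or more of a word character (non-capturing group).
Matches to split on: at [6:27] → '885qmqQls-360qqqlpx29'.
With a capturing group present, the delimiter's captured portion is kept in the result list.

['qlvi  ', '885q', '']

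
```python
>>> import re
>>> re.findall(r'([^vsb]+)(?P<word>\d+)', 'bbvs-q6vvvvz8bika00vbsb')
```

The pattern matches one or more of any character except [vsb] (captured); then one or more of a digit (captured as 'word').
Multiple groups make `findall` return tuples — one 2-tuple for each match.

[('-q', '6'), ('z', '8'), ('ika0', '0')]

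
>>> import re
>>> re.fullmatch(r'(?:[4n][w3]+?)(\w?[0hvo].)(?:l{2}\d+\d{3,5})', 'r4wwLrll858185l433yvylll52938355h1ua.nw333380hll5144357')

None

`fullmatch` succeeds only if the pattern covers the string from start to end.
Here the string isn't matched end-to-end, so the call returns None.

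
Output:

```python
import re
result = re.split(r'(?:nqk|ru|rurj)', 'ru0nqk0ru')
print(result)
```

['', '0', '0', '']

Matches to split on: at [0:2] → 'ru'; at [3:6] → 'nqk'; at [7:9] → 'ru'.
The string is cut at each match, leaving 4 pieces.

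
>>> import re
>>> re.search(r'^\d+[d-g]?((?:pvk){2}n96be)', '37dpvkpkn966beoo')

This matches anchored at the start of the string; then one or more of a digit, then optionally a character in [d-g]; then the literal 'pvk' repeated 2 times, then the literal 'n96', then the literal 'be' (captured).
Here no position works, so the call returns None.

None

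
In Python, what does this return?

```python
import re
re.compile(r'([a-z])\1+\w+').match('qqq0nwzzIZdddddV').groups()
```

`\1` is not a pattern — it's the concrete string captured by group 1, re-applied verbatim.
`match` is anchored at position 0; if the pattern doesn't fit there, it returns None.
The match spans [0:16] → 'qqq0nwzzIZdddddV'.
Captured: group 1 = 'q'.

('q',)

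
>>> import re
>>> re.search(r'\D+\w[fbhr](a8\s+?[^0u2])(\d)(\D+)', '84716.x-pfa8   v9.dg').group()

'.x-pfa8   v9.dg'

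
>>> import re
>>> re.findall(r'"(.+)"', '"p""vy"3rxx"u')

Scanning left to right: at [0:12] match '"p""vy"3rxx"', group 1 = 'p""vy"3rxx'.
With a single group, `findall` returns only what that group captured — 1 item.

['p""vy"3rxx']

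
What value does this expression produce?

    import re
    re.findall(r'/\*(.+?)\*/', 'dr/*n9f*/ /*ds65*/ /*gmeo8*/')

Because the quantifier is non-greedy, it stops expanding at the earliest point where the rest of the pattern can succeed.
Matches: at [2:9] match '/*n9f*/', group 1 = 'n9f'; at [10:18] match '/*ds65*/', group 1 = 'ds65'; at [19:28] match '/*gmeo8*/', group 1 = 'gmeo8'.
Because there's exactly one group, `findall` drops the full match and keeps group 1 from each hit.

['n9f', 'ds65', 'gmeo8']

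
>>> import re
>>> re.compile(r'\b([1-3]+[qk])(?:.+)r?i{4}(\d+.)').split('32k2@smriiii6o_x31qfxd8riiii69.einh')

Pattern: a word boundary (`\b`, zero-width); then one or more of a character in [1-3], then one of [qk] (captured); then one or more of any character (non-capturing group); then optionally the literal 'r', then exactly 4 of a literal 'i'; then one or more of a digit, then any character (captured).
Matches to split on: at [0:31] → '32k2@smriiii6o_x31qfxd8riiii69.'.
With a capturing group present, the delimiter's captured portion is kept in the result list.

['', '32k', '69.', 'einh']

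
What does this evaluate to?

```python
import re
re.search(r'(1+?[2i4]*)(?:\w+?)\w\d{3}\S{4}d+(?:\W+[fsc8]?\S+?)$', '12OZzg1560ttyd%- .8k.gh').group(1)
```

This matches one or more of a literal '1' (lazy), then zero or more of one of [2i4] (captured); then one or more of a word character (lazy) (non-capturing group); then a word character, then exactly 3 of a digit, then exactly 4 of a non-whitespace character; then one or more of a literal 'd'; then one or more of a non-word character, then optionally one of [fsc8], then one or more of a non-whitespace character (lazy) (non-capturing group); then anchored at the end.
Unlike `match`, `search` isn't anchored — it looks for the pattern anywhere in the string.
The match spans [0:23] → '12OZzg1560ttyd%- .8k.gh'.
Captured: group 1 = '12'.

'12'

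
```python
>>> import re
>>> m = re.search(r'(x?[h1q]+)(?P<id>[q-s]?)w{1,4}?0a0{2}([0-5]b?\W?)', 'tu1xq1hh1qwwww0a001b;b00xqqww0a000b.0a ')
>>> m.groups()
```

('xq1hh1q', '', '1b;')

Pattern: optionally the literal 'x', then one or more of one of [h1q] (captured); then optionally a character in [q-s] (captured as 'id'); then 1 to 4 of a literal 'w' (lazy), then the literal '0a', then exactly 2 of a literal '0'; then a character in [0-5], then optionally a literal 'b', then optionally a non-word character (captured).
`re.search` scans for the first position where the pattern succeeds.
The match spans [3:21] → 'xq1hh1qwwww0a001b;'.
Captured: group 1 = 'xq1hh1q', group 2 = '', group 3 = '1b;'.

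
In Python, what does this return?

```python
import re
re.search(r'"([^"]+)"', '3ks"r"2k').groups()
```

('r',)

`re.search` tries every starting position until one works.
The match spans [3:6] → '"r"'.
Captured: group 1 = 'r'.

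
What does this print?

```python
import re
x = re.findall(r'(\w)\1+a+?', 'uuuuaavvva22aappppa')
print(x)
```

['u', 'v', '2', 'p']

A backreference is literal: `\1` must see the identical characters the first group matched.
Walking the string: at [0:5] match 'uuuua', group 1 = 'u'; at [6:10] match 'vvva', group 1 = 'v'; at [10:13] match '22a', group 1 = '2'; at [14:19] match 'ppppa', group 1 = 'p'.
`findall` collects group 1 from each match (4 total).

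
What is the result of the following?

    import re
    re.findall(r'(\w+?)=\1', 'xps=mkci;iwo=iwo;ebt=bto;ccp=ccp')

['iwo', 'bt', 'ccp']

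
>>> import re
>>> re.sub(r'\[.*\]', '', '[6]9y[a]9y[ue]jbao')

Matches: at [0:14] → '[6]9y[a]9y[ue]'.
`sub` substitutes '' at each match site.

'jbao'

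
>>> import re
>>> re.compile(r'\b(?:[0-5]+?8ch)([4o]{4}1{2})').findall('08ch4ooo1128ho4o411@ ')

Pattern: a word boundary (`\b`, zero-width); then one or more of a character in [0-5] (lazy), then a literal '8', then the literal 'ch' (non-capturing group); then exactly 4 of one of [4o], then exactly 2 of a literal '1' (captured).
Scanning left to right: at [0:10] match '08ch4ooo11', group 1 = '4ooo11'.
`findall` collects group 1 from the one match (1 total).

['4ooo11']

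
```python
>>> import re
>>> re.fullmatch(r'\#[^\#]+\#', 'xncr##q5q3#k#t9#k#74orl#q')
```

`re.fullmatch` is like wrapping the pattern in `^…$` (in single-line mode).
Here the string isn't matched end-to-end, so the call returns None.

None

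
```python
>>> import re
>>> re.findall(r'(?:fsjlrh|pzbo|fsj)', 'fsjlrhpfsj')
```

The regex engine tests alternatives in the order written; an earlier branch that matches wins even if a later one would match more.
`findall` yields the raw match text (2 of them) because the pattern has no groups.

['fsjlrh', 'fsj']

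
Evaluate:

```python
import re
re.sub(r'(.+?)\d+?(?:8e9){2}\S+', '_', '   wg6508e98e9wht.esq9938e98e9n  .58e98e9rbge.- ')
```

Pattern: one or more of any character (lazy) (captured); then one or more of a digit (lazy), then the literal '8e9' repeated 2 times; then one or more of a non-whitespace character.
Matches: at [0:31] → '   wg6508e98e9wht.esq9938e98e9n'; at [31:47] → '  .58e98e9rbge.-'.
`sub` substitutes '_' at each match site.

'__ '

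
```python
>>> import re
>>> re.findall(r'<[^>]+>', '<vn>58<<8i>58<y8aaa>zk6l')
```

Scanning left to right: at [0:4] → '<vn>'; at [6:11] → '<<8i>'; at [13:20] → '<y8aaa>'.
Since nothing is captured, `findall` lists the 3 matched substrings directly.

['<vn>', '<<8i>', '<y8aaa>']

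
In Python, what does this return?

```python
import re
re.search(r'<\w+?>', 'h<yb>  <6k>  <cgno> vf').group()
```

'<yb>'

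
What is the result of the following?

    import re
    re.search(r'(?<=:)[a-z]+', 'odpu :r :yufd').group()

'r'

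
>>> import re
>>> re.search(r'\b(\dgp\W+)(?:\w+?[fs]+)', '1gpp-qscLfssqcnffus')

This matches a word boundary (`\b`, zero-width); then a digit, then the literal 'gp', then one or more of a non-word character (captured); then one or more of a word character (lazy), then one or more of one of [fs] (non-capturing group).
`re.search` tries every starting position until one works.
Here the pattern never matches, so the call returns None.

None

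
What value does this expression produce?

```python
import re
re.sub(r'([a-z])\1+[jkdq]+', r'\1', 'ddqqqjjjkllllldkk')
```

'dl'

After group 1 captures some text, `\1` only succeeds where that same text appears again.
Matches: at [0:9] → 'ddqqqjjjk'; at [9:17] → 'llllldkk'.
Each match is replaced using the text its own group 1 captured.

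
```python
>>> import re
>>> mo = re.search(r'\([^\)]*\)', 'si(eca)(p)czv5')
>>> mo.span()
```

(2, 7)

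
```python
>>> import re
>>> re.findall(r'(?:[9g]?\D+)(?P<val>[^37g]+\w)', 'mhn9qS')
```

This matches optionally one of [9g], then one or more of a non-digit (non-capturing group); then one or more of any character except [37g], then a word character (captured as 'val').
Matches: at [0:6] match 'mhn9qS', group 1 = '9qS'.
`findall` collects group 1 from the one match (1 total).

['9qS']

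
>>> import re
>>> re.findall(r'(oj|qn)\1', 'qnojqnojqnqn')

A backreference is literal: `\1` must see the identical characters the first group matched.
Walking the string: at [8:12] match 'qnqn', group 1 = 'qn'.
Because there's exactly one group, `findall` drops the full match and keeps group 1 from the one hit.

['qn']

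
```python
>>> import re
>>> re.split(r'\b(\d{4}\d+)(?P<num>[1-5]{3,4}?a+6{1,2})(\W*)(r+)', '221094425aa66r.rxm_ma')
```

The pattern matches a word boundary (`\b`, zero-width); then exactly 4 of a digit, then one or more of a digit (captured); then 3 to 4 of a character in [1-5] (lazy), then one or more of a literal 'a', then 1 to 2 of the literal '6' (captured as 'num'); then zero or more of a non-word character (captured); then one or more of a literal 'r' (captured).
Matches to split on: at [0:14] → '221094425aa66r'.
The group in the pattern means `split` returns the separators' captures alongside the pieces.

['', '221094', '425aa66', '', 'r', '.rxm_ma']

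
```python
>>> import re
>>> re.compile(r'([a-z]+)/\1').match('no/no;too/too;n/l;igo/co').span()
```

The backreference `\1` re-matches whatever the first group consumed, character for character.
`re.match` won't scan ahead — the pattern has to work from the very first character.
The match spans [0:5] → 'no/no'.
Captured: group 1 = 'no'.

(0, 5)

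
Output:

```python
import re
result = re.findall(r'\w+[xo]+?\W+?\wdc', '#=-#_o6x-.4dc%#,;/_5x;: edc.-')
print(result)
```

['_o6x-.4dc', '_5x;: edc']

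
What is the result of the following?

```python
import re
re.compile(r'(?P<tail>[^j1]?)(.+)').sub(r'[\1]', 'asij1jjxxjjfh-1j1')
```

This matches optionally any character except [j1] (captured as 'tail'); then one or more of any character (captured).
Matches: at [0:17] → 'asij1jjxxjjfh-1j1'.
Each match is replaced using the text its own group 1 captured.

'[a]'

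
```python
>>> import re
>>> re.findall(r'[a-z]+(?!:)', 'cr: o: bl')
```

['c', 'bl']

`(?!…)`/`(?<!…)` only lets a position through if the neighbouring text does NOT match; no characters are consumed.
Walking the string: at [0:1] → 'c'; at [7:9] → 'bl'.
With no groups in the pattern, `findall` gives back each whole match — 2 here.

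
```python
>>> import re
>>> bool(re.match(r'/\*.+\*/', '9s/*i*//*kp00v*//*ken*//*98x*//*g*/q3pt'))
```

False

`re.match` only tries the pattern at the start of the string.
Here the pattern fails at index 0, so the call returns None, and `bool(None)` is False.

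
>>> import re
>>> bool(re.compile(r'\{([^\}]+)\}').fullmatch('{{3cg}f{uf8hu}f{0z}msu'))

False

`re.fullmatch` is like wrapping the pattern in `^…$` (in single-line mode).
Here the pattern can't cover the whole string, so the call returns None, and `bool(None)` is False.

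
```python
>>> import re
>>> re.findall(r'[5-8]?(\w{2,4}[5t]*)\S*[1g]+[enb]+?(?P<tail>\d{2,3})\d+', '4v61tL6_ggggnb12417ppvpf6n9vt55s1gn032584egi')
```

[('4v61t', '032')]

The pattern matches optionally a character in [5-8]; then 2 to 4 of a word character, then zero or more of one of [5t] (captured); then zero or more of a non-whitespace character, then one or more of one of [1g], then one or more of one of [enb] (lazy); then 2 to 3 of a digit (captured as 'tail'); then one or more of a digit.
Walking the string: at [0:41] match '4v61tL6_ggggnb12417ppvpf6n9vt55s1gn032584', groups = ('4v61t', '032').
2 groups means the one result is a tuple of 2 captured strings — 1 here.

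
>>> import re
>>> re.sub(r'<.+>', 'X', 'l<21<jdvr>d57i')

'lXd57i'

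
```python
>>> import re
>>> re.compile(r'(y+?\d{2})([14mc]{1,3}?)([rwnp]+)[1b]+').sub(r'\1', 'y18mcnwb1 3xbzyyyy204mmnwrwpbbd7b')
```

'y18 3xbzyyyy20d7b'

Each match is replaced using the text its own group 1 captured.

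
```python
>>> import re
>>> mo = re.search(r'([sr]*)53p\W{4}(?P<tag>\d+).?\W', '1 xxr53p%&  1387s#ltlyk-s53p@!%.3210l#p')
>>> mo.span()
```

(4, 18)

This matches zero or more of one of [sr] (captured); then the literal '53p', then exactly 4 of a non-word character; then one or more of a digit (captured as 'tag'); then optionally any character, then a non-word character.
`re.search` scans for the first position where the pattern succeeds.
The match spans [4:18] → 'r53p%&  1387s#'.
Captured: group 1 = 'r', group 2 = '1387'.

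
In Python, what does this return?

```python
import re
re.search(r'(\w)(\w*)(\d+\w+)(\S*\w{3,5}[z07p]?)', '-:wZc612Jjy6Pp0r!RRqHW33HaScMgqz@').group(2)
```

'Zc612Jjy6Pp'

The match spans [2:32] → 'wZc612Jjy6Pp0r!RRqHW33HaScMgqz'.
Captured: group 1 = 'w', group 2 = 'Zc612Jjy6Pp', group 3 = '0r', group 4 = '!RRqHW33HaScMgqz'.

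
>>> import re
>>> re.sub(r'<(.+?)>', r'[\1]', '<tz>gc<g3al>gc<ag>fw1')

'[tz]gc[g3al]gc[ag]fw1'

A non-greedy quantifier consumes as few characters as it can — just enough that the remainder of the pattern still matches from where it stops; whatever follows it matches normally.
Matches: at [0:4] → '<tz>'; at [6:12] → '<g3al>'; at [14:18] → '<ag>'.
Each match is replaced using the text its own group 1 captured.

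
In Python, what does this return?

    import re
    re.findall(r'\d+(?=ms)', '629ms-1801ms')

Because the assertion is zero-width, the text it checks is not consumed and won't appear in the result.
`findall` yields the raw match text (2 of them) because the pattern has no groups.

['629', '1801']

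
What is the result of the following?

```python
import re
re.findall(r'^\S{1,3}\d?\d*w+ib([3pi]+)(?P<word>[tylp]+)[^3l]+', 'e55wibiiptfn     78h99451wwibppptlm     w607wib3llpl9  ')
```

This matches anchored at the start of the string; then 1 to 3 of a non-whitespace character, then optionally a digit, then zero or more of a digit; then one or more of a literal 'w', then the literal 'ib'; then one or more of one of [3pi] (captured); then one or more of one of [tylp] (captured as 'word'); then one or more of any character except [3l].
Multiple groups make `findall` return tuples — one 2-tuple for the one match.

[('iip', 't')]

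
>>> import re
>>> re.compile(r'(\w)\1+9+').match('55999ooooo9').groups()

A backreference is literal: `\1` must see the identical characters the first group matched.
`re.match` won't scan ahead — the pattern has to work from the very first character.
The match spans [0:5] → '55999'.
Captured: group 1 = '5'.

('5',)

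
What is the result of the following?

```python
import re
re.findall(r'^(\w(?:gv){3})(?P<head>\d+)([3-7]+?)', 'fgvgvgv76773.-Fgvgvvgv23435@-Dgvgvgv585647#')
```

Pattern: anchored at the start of the string; then a word character, then the literal 'gv' repeated 3 times (captured); then one or more of a digit (captured as 'head'); then one or more of a character in [3-7] (lazy) (captured).
`findall` packs the 3 group values into a tuple for every match.

[('fgvgvgv', '7677', '3')]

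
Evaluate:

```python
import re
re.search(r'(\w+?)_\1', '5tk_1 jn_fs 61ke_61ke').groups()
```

('61ke',)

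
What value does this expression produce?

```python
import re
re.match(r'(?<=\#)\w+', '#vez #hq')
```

With `match`, the pattern is implicitly anchored at the beginning.
Here position 0 doesn't satisfy it, so the call returns None.

None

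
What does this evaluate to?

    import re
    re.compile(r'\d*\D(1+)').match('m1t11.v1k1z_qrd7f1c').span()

(0, 2)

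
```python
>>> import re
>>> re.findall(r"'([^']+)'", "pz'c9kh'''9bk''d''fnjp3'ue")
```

['c9kh', '9bk', 'd', 'fnjp3']

Scanning left to right: at [2:8] match "'c9kh'", group 1 = 'c9kh'; at [9:14] match "'9bk'", group 1 = '9bk'; at [14:17] match "'d'", group 1 = 'd'; at [17:24] match "'fnjp3'", group 1 = 'fnjp3'.
`findall` collects group 1 from each match (4 total).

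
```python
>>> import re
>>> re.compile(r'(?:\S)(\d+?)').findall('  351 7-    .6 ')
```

['5', '6']

This matches a non-whitespace character (non-capturing group); then one or more of a digit (lazy) (captured).
A `+?`/`*?`/`{m,n}?` starts at its minimum and grows only as far as needed for what follows to match.
Matches: at [2:4] match '35', group 1 = '5'; at [12:14] match '.6', group 1 = '6'.
With a single group, `findall` returns only what that group captured — 2 items.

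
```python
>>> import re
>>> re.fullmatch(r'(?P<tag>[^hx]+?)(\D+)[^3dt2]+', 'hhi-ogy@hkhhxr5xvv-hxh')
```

`re.fullmatch` is like wrapping the pattern in `^…$` (in single-line mode).
Here there's no way to consume every character, so the call returns None.

None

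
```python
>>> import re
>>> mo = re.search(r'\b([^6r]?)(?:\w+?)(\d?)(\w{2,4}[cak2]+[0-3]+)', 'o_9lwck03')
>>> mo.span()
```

(0, 9)

The match spans [0:9] → 'o_9lwck03'.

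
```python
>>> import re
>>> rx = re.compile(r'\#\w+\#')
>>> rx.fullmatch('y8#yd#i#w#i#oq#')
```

None

`fullmatch` succeeds only if the pattern covers the string from start to end.
Here the string isn't matched end-to-end, so the call returns None.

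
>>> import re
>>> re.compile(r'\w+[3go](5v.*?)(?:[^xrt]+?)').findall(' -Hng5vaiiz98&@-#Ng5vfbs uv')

This matches one or more of a word character, then one of [3go]; then the literal '5v', then zero or more of any character (lazy) (captured); then one or more of any character except [xrt] (lazy) (non-capturing group).
A `+?`/`*?`/`{m,n}?` starts at its minimum and grows only as far as needed for what follows to match.
Matches: at [2:8] match 'Hng5va', group 1 = '5v'; at [17:22] match 'Ng5vf', group 1 = '5v'.
One capturing group, so `findall` returns just the captured substring from each match — 2 in all.

['5v', '5v']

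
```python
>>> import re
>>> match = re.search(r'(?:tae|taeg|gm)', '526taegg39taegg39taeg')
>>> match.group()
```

'tae'

The regex engine tests alternatives in the order written; an earlier branch that matches wins even if a later one would match more.
The match spans [3:6] → 'tae'.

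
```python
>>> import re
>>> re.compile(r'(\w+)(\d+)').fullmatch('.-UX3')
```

None

Pattern: one or more of a word character (captured); then one or more of a digit (captured).
`re.fullmatch` is like wrapping the pattern in `^…$` (in single-line mode).
Here there's no way to consume every character, so the call returns None.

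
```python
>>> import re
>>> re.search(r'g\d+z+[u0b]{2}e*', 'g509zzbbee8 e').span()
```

(0, 10)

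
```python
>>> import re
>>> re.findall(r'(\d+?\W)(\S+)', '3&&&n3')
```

[('3&', '&&n3')]

2 groups means the one result is a tuple of 2 captured strings — 1 here.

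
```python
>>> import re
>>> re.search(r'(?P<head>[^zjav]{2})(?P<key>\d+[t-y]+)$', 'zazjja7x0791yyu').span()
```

The match spans [6:15] → '7x0791yyu'.

(6, 15)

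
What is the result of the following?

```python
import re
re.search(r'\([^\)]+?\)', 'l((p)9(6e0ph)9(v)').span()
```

`re.search` scans for the first position where the pattern succeeds.
The match spans [1:5] → '((p)'.

(1, 5)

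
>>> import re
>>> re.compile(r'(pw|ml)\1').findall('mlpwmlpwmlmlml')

`\1` is not a pattern — it's the concrete string captured by group 1, re-applied verbatim.
With a single group, `findall` returns only what that group captured — 1 item.

['ml']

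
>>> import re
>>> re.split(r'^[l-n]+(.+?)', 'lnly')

['', 'y', '']

This matches anchored at the start of the string; then one or more of a character in [l-n]; then one or more of any character (lazy) (captured).
The group in the pattern means `split` returns the separators' captures alongside the pieces.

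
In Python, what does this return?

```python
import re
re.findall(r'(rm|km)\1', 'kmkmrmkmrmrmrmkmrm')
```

`\1` has to match the exact text group 1 already captured.
Scanning left to right: at [0:4] match 'kmkm', group 1 = 'km'; at [8:12] match 'rmrm', group 1 = 'rm'.
Because there's exactly one group, `findall` drops the full match and keeps group 1 from each hit.

['km', 'rm']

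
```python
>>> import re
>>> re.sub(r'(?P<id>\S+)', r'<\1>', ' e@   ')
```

This matches one or more of a non-whitespace character (captured as 'id').
Matches: at [1:3] → 'e@'.
Each match is replaced using the text its own group 1 captured.

' <e@>   '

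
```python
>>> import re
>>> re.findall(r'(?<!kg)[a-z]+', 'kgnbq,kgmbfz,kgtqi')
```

Because the assertion is negative and zero-width, positions next to the forbidden text are skipped.
Walking the string: at [0:5] → 'kgnbq'; at [6:12] → 'kgmbfz'; at [13:18] → 'kgtqi'.
Since nothing is captured, `findall` lists the 3 matched substrings directly.

['kgnbq', 'kgmbfz', 'kgtqi']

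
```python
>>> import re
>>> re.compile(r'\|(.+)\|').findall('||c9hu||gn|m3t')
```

['|c9hu||gn']

Scanning left to right: at [0:11] match '||c9hu||gn|', group 1 = '|c9hu||gn'.
`findall` collects group 1 from the one match (1 total).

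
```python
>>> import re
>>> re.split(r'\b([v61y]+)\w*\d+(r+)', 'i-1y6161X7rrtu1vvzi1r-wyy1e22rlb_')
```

This matches a word boundary (`\b`, zero-width); then one or more of one of [v61y] (captured); then zero or more of a word character, then one or more of a digit; then one or more of a literal 'r' (captured).
The group in the pattern means `split` returns the separators' captures alongside the pieces.

['i-', '1y6161', 'r', '-wyy1e22rlb_']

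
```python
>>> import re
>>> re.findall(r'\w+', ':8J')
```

['8J']

This matches one or more of a word character.
Since nothing is captured, `findall` lists the 1 matched substring directly.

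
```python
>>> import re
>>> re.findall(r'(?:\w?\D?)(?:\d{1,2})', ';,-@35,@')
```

['@35']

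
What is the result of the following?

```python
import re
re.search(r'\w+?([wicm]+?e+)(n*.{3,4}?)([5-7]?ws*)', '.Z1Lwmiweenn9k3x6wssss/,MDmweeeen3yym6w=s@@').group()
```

'Z1Lwmiweenn9k3x6wssss'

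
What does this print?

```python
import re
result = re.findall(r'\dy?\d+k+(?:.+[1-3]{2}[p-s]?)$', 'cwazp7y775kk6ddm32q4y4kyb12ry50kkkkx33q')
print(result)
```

['7y775kk6ddm32q4y4kyb12ry50kkkkx33q']

No capturing groups, so `findall` returns the 1 full match string.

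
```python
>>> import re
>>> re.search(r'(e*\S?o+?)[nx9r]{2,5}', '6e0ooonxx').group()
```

'e0ooonxx'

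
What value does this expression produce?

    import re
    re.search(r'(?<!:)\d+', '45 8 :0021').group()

'45'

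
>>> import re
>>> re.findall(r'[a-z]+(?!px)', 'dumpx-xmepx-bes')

The negative lookaround is zero-width — it rules out positions where the adjacent text would match, without consuming anything.
Scanning left to right: at [0:5] → 'dumpx'; at [6:11] → 'xmepx'; at [12:15] → 'bes'.
With no groups in the pattern, `findall` gives back each whole match — 3 here.

['dumpx', 'xmepx', 'bes']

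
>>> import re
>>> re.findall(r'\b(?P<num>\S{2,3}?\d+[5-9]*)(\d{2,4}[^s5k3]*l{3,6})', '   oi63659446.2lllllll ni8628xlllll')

[('oi636594', '46.2lllllll ni8628xlllll')]

This matches a word boundary (`\b`, zero-width); then 2 to 3 of a non-whitespace character (lazy), then one or more of a digit, then zero or more of a character in [5-9] (captured as 'num'); then 2 to 4 of a digit, then zero or more of any character except [s5k3], then 3 to 6 of the literal 'l' (captured).
Matches: at [3:35] match 'oi63659446.2lllllll ni8628xlllll', groups = ('oi636594', '46.2lllllll ni8628xlllll').
2 groups means the one result is a tuple of 2 captured strings — 1 here.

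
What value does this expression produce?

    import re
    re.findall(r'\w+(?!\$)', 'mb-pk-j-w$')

['mb', 'pk', 'j']

`(?!…)`/`(?<!…)` only lets a position through if the neighbouring text does NOT match; no characters are consumed.
Matches: at [0:2] → 'mb'; at [3:5] → 'pk'; at [6:7] → 'j'.
Since nothing is captured, `findall` lists the 3 matched substrings directly.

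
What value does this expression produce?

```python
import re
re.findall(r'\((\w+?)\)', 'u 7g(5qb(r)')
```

Because there's exactly one group, `findall` drops the full match and keeps group 1 from the one hit.

['r']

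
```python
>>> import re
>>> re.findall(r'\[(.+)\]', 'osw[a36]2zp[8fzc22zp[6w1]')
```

`findall` collects group 1 from the one match (1 total).

['a36]2zp[8fzc22zp[6w1']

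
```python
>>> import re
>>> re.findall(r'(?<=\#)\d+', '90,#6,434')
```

Because the assertion is zero-width, the text it checks is not consumed and won't appear in the result.
Scanning left to right: at [4:5] → '6'.
Since nothing is captured, `findall` lists the 1 matched substring directly.

['6']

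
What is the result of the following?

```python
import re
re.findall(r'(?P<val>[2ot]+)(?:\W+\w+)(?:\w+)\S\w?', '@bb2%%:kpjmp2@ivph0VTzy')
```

With a single group, `findall` returns only what that group captured — 1 item.

['2']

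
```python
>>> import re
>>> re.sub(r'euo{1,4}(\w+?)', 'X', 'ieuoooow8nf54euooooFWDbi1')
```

'iX8nf54XWDbi1'

This matches the literal 'eu', then 1 to 4 of a literal 'o'; then one or more of a word character (lazy) (captured).
Because the quantifier is non-greedy, it stops expanding at the earliest point where the rest of the pattern can succeed.
Matches: at [1:8] → 'euoooow'; at [13:20] → 'euooooF'.
Every occurrence is swapped for 'X'.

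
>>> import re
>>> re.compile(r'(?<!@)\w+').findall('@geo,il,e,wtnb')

['eo', 'il', 'e', 'wtnb']

`(?!…)`/`(?<!…)` only lets a position through if the neighbouring text does NOT match; no characters are consumed.
`findall` yields the raw match text (4 of them) because the pattern has no groups.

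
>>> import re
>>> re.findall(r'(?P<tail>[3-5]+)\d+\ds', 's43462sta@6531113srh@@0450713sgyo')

The pattern matches one or more of a character in [3-5] (captured as 'tail'); then one or more of a digit, then a digit, then a literal 's'.
Walking the string: at [1:7] match '43462s', group 1 = '434'; at [11:18] match '531113s', group 1 = '53'; at [23:30] match '450713s', group 1 = '45'.
One capturing group, so `findall` returns just the captured substring from each match — 3 in all.

['434', '53', '45']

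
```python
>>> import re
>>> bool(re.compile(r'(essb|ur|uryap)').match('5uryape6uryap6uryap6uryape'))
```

False

`re.match` only tries the pattern at the start of the string.
Here position 0 doesn't satisfy it, so the call returns None, and `bool(None)` is False.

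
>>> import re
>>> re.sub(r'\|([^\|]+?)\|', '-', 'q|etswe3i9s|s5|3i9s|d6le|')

Matches: at [1:12] → '|etswe3i9s|'; at [14:20] → '|3i9s|'.
Every occurrence is swapped for '-'.

'q-s5-d6le|'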